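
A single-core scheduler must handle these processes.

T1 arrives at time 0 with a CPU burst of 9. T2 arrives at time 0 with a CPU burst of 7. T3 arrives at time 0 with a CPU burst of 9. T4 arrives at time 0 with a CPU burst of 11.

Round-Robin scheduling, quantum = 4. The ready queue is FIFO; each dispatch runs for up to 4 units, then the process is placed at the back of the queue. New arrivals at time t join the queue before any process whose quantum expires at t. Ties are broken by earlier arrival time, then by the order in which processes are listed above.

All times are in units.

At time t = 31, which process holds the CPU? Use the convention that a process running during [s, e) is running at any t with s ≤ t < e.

T1

Gantt: | T1 0-4 | T2 4-8 | T3 8-12 | T4 12-16 | T1 16-20 | T2 20-23 | T3 23-27 | T4 27-31 | T1 31-32 | T3 32-33 | T4 33-36 |
Completion: T1=32  T2=23  T3=33  T4=36
Turnaround (C−A): T1=32  T2=23  T3=33  T4=36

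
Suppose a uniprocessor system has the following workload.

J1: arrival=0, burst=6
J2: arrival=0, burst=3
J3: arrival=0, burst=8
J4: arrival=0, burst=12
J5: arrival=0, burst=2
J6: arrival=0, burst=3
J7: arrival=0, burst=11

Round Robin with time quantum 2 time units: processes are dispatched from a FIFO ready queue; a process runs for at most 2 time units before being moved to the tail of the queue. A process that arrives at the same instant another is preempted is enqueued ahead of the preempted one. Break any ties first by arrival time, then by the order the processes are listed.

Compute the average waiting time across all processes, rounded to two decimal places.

Timeline: | J1 0-2 | J2 2-4 | J3 4-6 | J4 6-8 | J5 8-10 | J6 10-12 | J7 12-14 | J1 14-16 | J2 16-17 | J3 17-19 | J4 19-21 | J6 21-22 | J7 22-24 | J1 24-26 | J3 26-28 | J4 28-30 | J7 30-32 | J3 32-34 | J4 34-36 | J7 36-38 | J4 38-40 | J7 40-42 | J4 42-44 | J7 44-45 |
Completion: J1=26  J2=17  J3=34  J4=44  J5=10  J6=22  J7=45
Turnaround (C−A): J1=26  J2=17  J3=34  J4=44  J5=10  J6=22  J7=45
Waiting times: J1=20, J2=14, J3=26, J4=32, J5=8, J6=19, J7=34
Average waiting = (20+14+26+32+8+19+34) / 7 = 153/7 = 21.86

21.86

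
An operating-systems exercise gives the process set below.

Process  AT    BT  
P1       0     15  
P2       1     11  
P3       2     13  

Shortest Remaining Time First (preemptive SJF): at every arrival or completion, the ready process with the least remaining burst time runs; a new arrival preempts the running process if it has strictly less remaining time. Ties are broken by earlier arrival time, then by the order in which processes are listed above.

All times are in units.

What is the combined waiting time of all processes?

Schedule: | P1 0-1 | P2 1-12 | P3 12-25 | P1 25-39 |
Completion: P1=39  P2=12  P3=25
Turnaround (C−A): P1=39  P2=11  P3=23
Waiting = turnaround − burst: P1=24, P2=0, P3=10
Total waiting = 24 + 0 + 10 = 34

34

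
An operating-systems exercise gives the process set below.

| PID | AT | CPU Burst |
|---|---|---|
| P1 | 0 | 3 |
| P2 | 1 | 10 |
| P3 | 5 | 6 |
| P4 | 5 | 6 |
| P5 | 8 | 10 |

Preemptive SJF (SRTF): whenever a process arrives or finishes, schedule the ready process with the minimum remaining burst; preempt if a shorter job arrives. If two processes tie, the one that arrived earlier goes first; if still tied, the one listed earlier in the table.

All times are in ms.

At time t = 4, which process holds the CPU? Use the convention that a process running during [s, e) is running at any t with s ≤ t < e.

Schedule: | P1 0-3 | P2 3-5 | P3 5-11 | P4 11-17 | P2 17-25 | P5 25-35 |
Completion: P1=3  P2=25  P3=11  P4=17  P5=35
Turnaround (C−A): P1=3  P2=24  P3=6  P4=12  P5=27

P2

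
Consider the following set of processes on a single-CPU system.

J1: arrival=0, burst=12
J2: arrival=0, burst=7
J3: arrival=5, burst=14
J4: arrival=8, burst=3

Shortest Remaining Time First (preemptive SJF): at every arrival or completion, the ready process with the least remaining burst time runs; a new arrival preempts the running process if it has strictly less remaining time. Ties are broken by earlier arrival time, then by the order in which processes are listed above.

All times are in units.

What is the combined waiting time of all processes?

27

Schedule: | J2 0-7 | J1 7-8 | J4 8-11 | J1 11-22 | J3 22-36 |
Completion: J1=22  J2=7  J3=36  J4=11
Waiting = turnaround − burst: J1=10, J2=0, J3=17, J4=0
Total waiting = 10 + 0 + 17 + 0 = 27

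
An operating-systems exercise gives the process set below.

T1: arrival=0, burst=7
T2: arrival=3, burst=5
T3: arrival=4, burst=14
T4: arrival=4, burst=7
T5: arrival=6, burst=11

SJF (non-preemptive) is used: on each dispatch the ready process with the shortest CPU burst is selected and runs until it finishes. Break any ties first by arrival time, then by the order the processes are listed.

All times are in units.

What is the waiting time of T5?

13

Gantt: | T1 0-7 | T2 7-12 | T4 12-19 | T5 19-30 | T3 30-44 |
Completion: T1=7  T2=12  T3=44  T4=19  T5=30
Turnaround (C−A): T1=7  T2=9  T3=40  T4=15  T5=24
Waiting(T5) = turnaround − burst = 24 − 11 = 13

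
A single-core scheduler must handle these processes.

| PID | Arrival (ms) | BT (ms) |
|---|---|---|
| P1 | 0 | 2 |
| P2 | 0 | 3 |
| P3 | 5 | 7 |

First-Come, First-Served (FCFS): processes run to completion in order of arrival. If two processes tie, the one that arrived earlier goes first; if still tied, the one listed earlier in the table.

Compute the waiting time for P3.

0

Schedule: | P1 0-2 | P2 2-5 | P3 5-12 |
Completion: P1=2  P2=5  P3=12
Turnaround (C−A): P1=2  P2=5  P3=7
Waiting(P3) = turnaround − burst = 7 − 7 = 0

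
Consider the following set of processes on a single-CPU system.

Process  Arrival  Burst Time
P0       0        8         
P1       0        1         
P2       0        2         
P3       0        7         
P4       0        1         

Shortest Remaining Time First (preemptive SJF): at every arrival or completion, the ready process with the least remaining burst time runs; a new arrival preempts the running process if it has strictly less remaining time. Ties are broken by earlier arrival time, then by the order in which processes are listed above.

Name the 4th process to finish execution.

Gantt: | P1 0-1 | P4 1-2 | P2 2-4 | P3 4-11 | P0 11-19 |
Completion: P0=19  P1=1  P2=4  P3=11  P4=2
Turnaround (C−A): P0=19  P1=1  P2=4  P3=11  P4=2
Finish order: P1 → P4 → P2 → P3 → P0

P3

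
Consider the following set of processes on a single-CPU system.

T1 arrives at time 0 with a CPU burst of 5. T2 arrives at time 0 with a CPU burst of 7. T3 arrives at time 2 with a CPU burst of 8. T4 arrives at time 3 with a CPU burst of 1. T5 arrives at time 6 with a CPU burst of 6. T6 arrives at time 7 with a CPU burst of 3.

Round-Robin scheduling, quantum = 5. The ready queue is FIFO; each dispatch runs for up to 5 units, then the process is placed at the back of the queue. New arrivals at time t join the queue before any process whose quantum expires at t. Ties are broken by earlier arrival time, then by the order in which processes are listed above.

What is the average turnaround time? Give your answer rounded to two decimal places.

Gantt: | T1 0-5 | T2 5-10 | T3 10-15 | T4 15-16 | T5 16-21 | T6 21-24 | T2 24-26 | T3 26-29 | T5 29-30 |
Completion: T1=5  T2=26  T3=29  T4=16  T5=30  T6=24
Turnaround (C−A): T1=5  T2=26  T3=27  T4=13  T5=24  T6=17
Turnaround times: T1=5, T2=26, T3=27, T4=13, T5=24, T6=17
Average turnaround = (5+26+27+13+24+17) / 6 = 112/6 = 18.67

18.67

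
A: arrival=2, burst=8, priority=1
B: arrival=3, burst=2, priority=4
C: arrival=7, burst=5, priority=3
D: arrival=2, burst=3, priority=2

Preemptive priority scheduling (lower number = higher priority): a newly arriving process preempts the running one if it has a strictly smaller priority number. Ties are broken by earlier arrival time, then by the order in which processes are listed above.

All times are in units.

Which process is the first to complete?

A

Schedule: | idle 0-2 | A 2-10 | D 10-13 | C 13-18 | B 18-20 |
Completion: A=10  B=20  C=18  D=13
Turnaround (C−A): A=8  B=17  C=11  D=11
Finish order: A → D → C → B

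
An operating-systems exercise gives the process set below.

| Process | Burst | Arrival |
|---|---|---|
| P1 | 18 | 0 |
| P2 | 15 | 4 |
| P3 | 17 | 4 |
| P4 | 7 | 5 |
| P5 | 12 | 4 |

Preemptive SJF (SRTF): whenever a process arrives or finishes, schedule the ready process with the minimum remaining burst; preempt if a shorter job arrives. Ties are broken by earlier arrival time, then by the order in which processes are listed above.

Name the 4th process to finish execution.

Timeline: | P1 0-4 | P5 4-5 | P4 5-12 | P5 12-23 | P1 23-37 | P2 37-52 | P3 52-69 |
Completion: P1=37  P2=52  P3=69  P4=12  P5=23
Turnaround (C−A): P1=37  P2=48  P3=65  P4=7  P5=19
Finish order: P4 → P5 → P1 → P2 → P3

P2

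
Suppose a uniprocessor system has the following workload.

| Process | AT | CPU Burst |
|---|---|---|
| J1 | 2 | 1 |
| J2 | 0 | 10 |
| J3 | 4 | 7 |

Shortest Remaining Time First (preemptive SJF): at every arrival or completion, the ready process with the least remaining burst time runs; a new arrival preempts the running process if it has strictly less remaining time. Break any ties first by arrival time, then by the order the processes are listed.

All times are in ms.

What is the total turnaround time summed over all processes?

Timeline: | J2 0-2 | J1 2-3 | J2 3-11 | J3 11-18 |
Completion: J1=3  J2=11  J3=18
Turnaround (C−A): J1=1  J2=11  J3=14
Turnaround = completion − arrival: J1=1, J2=11, J3=14
Total turnaround = 1 + 11 + 14 = 26

26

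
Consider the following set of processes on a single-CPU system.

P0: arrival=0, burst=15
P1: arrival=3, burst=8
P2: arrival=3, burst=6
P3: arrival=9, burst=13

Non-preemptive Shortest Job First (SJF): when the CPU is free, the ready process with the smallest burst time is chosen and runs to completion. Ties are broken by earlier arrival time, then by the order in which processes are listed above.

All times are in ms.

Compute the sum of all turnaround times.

92

Schedule: | P0 0-15 | P2 15-21 | P1 21-29 | P3 29-42 |
Completion: P0=15  P1=29  P2=21  P3=42
Turnaround (C−A): P0=15  P1=26  P2=18  P3=33
Turnaround = completion − arrival: P0=15, P1=26, P2=18, P3=33
Total turnaround = 15 + 26 + 18 + 33 = 92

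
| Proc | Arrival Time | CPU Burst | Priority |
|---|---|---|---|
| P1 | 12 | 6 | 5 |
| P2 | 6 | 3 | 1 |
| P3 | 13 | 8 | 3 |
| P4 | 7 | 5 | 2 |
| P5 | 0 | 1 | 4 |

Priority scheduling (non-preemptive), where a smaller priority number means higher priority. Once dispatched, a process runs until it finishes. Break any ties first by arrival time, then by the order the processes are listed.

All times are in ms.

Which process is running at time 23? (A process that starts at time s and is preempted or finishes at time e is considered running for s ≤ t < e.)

Schedule: | P5 0-1 | idle 1-6 | P2 6-9 | P4 9-14 | P3 14-22 | P1 22-28 |
Completion: P1=28  P2=9  P3=22  P4=14  P5=1

P1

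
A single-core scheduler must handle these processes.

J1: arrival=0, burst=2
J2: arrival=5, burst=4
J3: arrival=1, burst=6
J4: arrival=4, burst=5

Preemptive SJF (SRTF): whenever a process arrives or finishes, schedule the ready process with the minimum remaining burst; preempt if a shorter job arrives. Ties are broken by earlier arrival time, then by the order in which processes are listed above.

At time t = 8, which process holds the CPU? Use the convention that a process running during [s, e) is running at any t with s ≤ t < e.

J2

Gantt: | J1 0-2 | J3 2-8 | J2 8-12 | J4 12-17 |
Completion: J1=2  J2=12  J3=8  J4=17
Turnaround (C−A): J1=2  J2=7  J3=7  J4=13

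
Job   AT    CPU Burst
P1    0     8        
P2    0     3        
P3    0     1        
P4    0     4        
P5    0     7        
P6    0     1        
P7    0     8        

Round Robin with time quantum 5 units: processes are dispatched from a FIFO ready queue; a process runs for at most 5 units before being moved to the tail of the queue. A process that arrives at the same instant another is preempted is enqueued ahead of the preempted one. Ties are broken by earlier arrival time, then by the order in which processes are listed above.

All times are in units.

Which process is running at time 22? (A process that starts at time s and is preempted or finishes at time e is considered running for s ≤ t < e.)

P7

Schedule: | P1 0-5 | P2 5-8 | P3 8-9 | P4 9-13 | P5 13-18 | P6 18-19 | P7 19-24 | P1 24-27 | P5 27-29 | P7 29-32 |
Completion: P1=27  P2=8  P3=9  P4=13  P5=29  P6=19  P7=32
Turnaround (C−A): P1=27  P2=8  P3=9  P4=13  P5=29  P6=19  P7=32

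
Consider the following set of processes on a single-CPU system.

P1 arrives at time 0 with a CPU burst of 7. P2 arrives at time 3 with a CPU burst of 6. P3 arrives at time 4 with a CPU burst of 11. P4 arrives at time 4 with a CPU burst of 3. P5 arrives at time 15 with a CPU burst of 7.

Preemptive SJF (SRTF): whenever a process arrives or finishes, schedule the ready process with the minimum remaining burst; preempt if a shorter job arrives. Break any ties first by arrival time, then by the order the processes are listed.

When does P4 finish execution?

Schedule: | P1 0-7 | P4 7-10 | P2 10-16 | P5 16-23 | P3 23-34 |
Completion: P1=7  P2=16  P3=34  P4=10  P5=23
Turnaround (C−A): P1=7  P2=13  P3=30  P4=6  P5=8

10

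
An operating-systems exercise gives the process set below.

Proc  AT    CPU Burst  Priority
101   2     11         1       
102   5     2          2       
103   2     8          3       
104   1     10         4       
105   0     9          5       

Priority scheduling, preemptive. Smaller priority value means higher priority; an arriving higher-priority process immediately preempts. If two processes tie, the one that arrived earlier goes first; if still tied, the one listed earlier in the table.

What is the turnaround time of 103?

Schedule: | 105 0-1 | 104 1-2 | 101 2-13 | 102 13-15 | 103 15-23 | 104 23-32 | 105 32-40 |
Completion: 101=13  102=15  103=23  104=32  105=40
Turnaround (C−A): 101=11  102=10  103=21  104=31  105=40
Turnaround(103) = completion − arrival = 23 − 2 = 21

21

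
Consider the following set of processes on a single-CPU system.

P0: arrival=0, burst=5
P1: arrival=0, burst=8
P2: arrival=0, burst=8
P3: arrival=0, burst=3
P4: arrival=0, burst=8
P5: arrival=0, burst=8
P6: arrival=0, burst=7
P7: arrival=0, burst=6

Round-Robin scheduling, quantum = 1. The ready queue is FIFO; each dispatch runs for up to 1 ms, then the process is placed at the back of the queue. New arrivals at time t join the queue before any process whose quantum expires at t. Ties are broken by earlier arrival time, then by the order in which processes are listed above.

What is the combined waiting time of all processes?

Timeline: | P0 0-1 | P1 1-2 | P2 2-3 | P3 3-4 | P4 4-5 | P5 5-6 | P6 6-7 | P7 7-8 | P0 8-9 | P1 9-10 | P2 10-11 | P3 11-12 | P4 12-13 | P5 13-14 | P6 14-15 | P7 15-16 | P0 16-17 | P1 17-18 | P2 18-19 | P3 19-20 | P4 20-21 | P5 21-22 | P6 22-23 | P7 23-24 | P0 24-25 | P1 25-26 | P2 26-27 | P4 27-28 | P5 28-29 | P6 29-30 | P7 30-31 | P0 31-32 | P1 32-33 | P2 33-34 | P4 34-35 | P5 35-36 | P6 36-37 | P7 37-38 | P1 38-39 | P2 39-40 | P4 40-41 | P5 41-42 | P6 42-43 | P7 43-44 | P1 44-45 | P2 45-46 | P4 46-47 | P5 47-48 | P6 48-49 | P1 49-50 | P2 50-51 | P4 51-52 | P5 52-53 |
Completion: P0=32  P1=50  P2=51  P3=20  P4=52  P5=53  P6=49  P7=44
Turnaround (C−A): P0=32  P1=50  P2=51  P3=20  P4=52  P5=53  P6=49  P7=44
Waiting = turnaround − burst: P0=27, P1=42, P2=43, P3=17, P4=44, P5=45, P6=42, P7=38
Total waiting = 27 + 42 + 43 + 17 + 44 + 45 + 42 + 38 = 298

298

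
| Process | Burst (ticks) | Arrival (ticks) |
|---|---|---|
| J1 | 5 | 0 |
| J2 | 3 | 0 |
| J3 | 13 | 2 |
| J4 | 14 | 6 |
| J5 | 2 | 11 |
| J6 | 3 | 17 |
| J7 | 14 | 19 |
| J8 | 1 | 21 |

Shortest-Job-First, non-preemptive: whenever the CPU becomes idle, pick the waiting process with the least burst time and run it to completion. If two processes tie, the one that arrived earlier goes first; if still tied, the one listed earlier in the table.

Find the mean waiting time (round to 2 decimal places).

Timeline: | J2 0-3 | J1 3-8 | J3 8-21 | J8 21-22 | J5 22-24 | J6 24-27 | J4 27-41 | J7 41-55 |
Completion: J1=8  J2=3  J3=21  J4=41  J5=24  J6=27  J7=55  J8=22
Waiting times: J1=3, J2=0, J3=6, J4=21, J5=11, J6=7, J7=22, J8=0
Average waiting = (3+0+6+21+11+7+22+0) / 8 = 70/8 = 8.75

8.75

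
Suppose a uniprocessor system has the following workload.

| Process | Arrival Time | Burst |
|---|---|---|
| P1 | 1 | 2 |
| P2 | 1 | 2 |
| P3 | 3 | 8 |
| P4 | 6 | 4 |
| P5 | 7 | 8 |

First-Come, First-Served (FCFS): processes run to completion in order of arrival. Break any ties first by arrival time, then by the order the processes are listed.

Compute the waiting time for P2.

Schedule: | idle 0-1 | P1 1-3 | P2 3-5 | P3 5-13 | P4 13-17 | P5 17-25 |
Completion: P1=3  P2=5  P3=13  P4=17  P5=25
Waiting(P2) = turnaround − burst = 4 − 2 = 2

2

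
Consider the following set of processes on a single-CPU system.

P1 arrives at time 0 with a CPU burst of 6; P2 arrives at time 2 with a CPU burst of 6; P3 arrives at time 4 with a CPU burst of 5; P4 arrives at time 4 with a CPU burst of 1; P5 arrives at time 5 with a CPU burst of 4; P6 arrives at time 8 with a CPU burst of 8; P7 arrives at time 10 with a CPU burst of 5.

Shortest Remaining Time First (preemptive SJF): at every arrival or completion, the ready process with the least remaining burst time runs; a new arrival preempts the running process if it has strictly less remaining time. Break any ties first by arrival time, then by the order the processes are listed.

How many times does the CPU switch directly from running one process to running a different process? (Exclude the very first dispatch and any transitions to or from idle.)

Schedule: | P1 0-4 | P4 4-5 | P1 5-7 | P5 7-11 | P3 11-16 | P7 16-21 | P2 21-27 | P6 27-35 |
Completion: P1=7  P2=27  P3=16  P4=5  P5=11  P6=35  P7=21
Turnaround (C−A): P1=7  P2=25  P3=12  P4=1  P5=6  P6=27  P7=11

7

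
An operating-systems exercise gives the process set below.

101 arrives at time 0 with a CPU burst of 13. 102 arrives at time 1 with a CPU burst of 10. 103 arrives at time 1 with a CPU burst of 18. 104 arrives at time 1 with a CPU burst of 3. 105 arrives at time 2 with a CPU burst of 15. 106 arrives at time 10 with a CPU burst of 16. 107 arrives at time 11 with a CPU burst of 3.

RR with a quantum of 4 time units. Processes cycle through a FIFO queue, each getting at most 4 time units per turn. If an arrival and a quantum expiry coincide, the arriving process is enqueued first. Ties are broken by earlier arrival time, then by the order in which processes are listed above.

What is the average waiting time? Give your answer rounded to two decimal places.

40.00

Gantt: | 101 0-4 | 102 4-8 | 103 8-12 | 104 12-15 | 105 15-19 | 101 19-23 | 102 23-27 | 106 27-31 | 107 31-34 | 103 34-38 | 105 38-42 | 101 42-46 | 102 46-48 | 106 48-52 | 103 52-56 | 105 56-60 | 101 60-61 | 106 61-65 | 103 65-69 | 105 69-72 | 106 72-76 | 103 76-78 |
Completion: 101=61  102=48  103=78  104=15  105=72  106=76  107=34
Turnaround (C−A): 101=61  102=47  103=77  104=14  105=70  106=66  107=23
Waiting times: 101=48, 102=37, 103=59, 104=11, 105=55, 106=50, 107=20
Average waiting = (48+37+59+11+55+50+20) / 7 = 280/7 = 40.00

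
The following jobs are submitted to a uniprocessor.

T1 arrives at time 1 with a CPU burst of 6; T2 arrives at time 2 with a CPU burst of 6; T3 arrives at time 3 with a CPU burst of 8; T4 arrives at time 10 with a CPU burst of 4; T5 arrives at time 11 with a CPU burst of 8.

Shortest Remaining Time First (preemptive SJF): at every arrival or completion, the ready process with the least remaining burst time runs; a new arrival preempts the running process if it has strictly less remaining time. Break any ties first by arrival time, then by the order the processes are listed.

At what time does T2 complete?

Gantt: | idle 0-1 | T1 1-7 | T2 7-13 | T4 13-17 | T3 17-25 | T5 25-33 |
Completion: T1=7  T2=13  T3=25  T4=17  T5=33
Turnaround (C−A): T1=6  T2=11  T3=22  T4=7  T5=22

13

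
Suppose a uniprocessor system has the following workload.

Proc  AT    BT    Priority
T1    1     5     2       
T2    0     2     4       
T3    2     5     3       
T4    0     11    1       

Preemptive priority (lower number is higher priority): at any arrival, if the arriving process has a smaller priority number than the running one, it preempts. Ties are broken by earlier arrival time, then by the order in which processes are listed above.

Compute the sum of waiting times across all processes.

45

Schedule: | T4 0-11 | T1 11-16 | T3 16-21 | T2 21-23 |
Completion: T1=16  T2=23  T3=21  T4=11
Waiting = turnaround − burst: T1=10, T2=21, T3=14, T4=0
Total waiting = 10 + 21 + 14 + 0 = 45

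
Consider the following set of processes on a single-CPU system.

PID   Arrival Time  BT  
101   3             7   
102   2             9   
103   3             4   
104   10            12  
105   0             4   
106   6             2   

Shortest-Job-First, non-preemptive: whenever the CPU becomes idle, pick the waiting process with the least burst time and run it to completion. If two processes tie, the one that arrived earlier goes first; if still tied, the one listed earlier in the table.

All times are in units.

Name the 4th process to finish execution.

Gantt: | 105 0-4 | 103 4-8 | 106 8-10 | 101 10-17 | 102 17-26 | 104 26-38 |
Completion: 101=17  102=26  103=8  104=38  105=4  106=10
Turnaround (C−A): 101=14  102=24  103=5  104=28  105=4  106=4
Finish order: 105 → 103 → 106 → 101 → 102 → 104

101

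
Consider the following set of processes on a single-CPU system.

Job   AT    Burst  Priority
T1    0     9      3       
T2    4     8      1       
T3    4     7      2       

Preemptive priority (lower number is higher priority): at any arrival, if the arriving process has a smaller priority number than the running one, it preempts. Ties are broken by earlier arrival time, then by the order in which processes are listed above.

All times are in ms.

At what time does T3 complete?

19

Timeline: | T1 0-4 | T2 4-12 | T3 12-19 | T1 19-24 |
Completion: T1=24  T2=12  T3=19
Turnaround (C−A): T1=24  T2=8  T3=15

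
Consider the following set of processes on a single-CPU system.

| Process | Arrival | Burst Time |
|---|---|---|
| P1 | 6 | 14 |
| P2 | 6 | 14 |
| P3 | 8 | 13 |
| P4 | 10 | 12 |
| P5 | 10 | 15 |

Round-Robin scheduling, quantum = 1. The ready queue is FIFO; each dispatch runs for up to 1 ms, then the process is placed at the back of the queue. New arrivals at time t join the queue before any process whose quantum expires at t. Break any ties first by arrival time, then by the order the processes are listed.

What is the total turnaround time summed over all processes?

Timeline: | idle 0-6 | P1 6-7 | P2 7-8 | P1 8-9 | P3 9-10 | P2 10-11 | P1 11-12 | P4 12-13 | P5 13-14 | P3 14-15 | P2 15-16 | P1 16-17 | P4 17-18 | P5 18-19 | P3 19-20 | P2 20-21 | P1 21-22 | P4 22-23 | P5 23-24 | P3 24-25 | P2 25-26 | P1 26-27 | P4 27-28 | P5 28-29 | P3 29-30 | P2 30-31 | P1 31-32 | P4 32-33 | P5 33-34 | P3 34-35 | P2 35-36 | P1 36-37 | P4 37-38 | P5 38-39 | P3 39-40 | P2 40-41 | P1 41-42 | P4 42-43 | P5 43-44 | P3 44-45 | P2 45-46 | P1 46-47 | P4 47-48 | P5 48-49 | P3 49-50 | P2 50-51 | P1 51-52 | P4 52-53 | P5 53-54 | P3 54-55 | P2 55-56 | P1 56-57 | P4 57-58 | P5 58-59 | P3 59-60 | P2 60-61 | P1 61-62 | P4 62-63 | P5 63-64 | P3 64-65 | P2 65-66 | P1 66-67 | P4 67-68 | P5 68-69 | P3 69-70 | P2 70-71 | P5 71-74 |
Completion: P1=67  P2=71  P3=70  P4=68  P5=74
Turnaround (C−A): P1=61  P2=65  P3=62  P4=58  P5=64
Turnaround = completion − arrival: P1=61, P2=65, P3=62, P4=58, P5=64
Total turnaround = 61 + 65 + 62 + 58 + 64 = 310

310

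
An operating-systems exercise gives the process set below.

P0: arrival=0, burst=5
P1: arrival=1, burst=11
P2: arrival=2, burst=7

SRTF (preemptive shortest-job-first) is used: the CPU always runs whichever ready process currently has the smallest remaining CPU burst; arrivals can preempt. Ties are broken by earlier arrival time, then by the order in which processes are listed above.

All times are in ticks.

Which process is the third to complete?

Schedule: | P0 0-5 | P2 5-12 | P1 12-23 |
Completion: P0=5  P1=23  P2=12
Finish order: P0 → P2 → P1

P1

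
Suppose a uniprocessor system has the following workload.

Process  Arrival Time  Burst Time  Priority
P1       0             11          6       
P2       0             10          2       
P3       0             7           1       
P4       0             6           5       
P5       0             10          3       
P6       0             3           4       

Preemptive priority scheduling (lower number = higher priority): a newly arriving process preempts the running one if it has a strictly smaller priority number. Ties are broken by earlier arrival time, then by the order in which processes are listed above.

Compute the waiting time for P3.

0

Gantt: | P3 0-7 | P2 7-17 | P5 17-27 | P6 27-30 | P4 30-36 | P1 36-47 |
Completion: P1=47  P2=17  P3=7  P4=36  P5=27  P6=30
Turnaround (C−A): P1=47  P2=17  P3=7  P4=36  P5=27  P6=30
Waiting(P3) = turnaround − burst = 7 − 7 = 0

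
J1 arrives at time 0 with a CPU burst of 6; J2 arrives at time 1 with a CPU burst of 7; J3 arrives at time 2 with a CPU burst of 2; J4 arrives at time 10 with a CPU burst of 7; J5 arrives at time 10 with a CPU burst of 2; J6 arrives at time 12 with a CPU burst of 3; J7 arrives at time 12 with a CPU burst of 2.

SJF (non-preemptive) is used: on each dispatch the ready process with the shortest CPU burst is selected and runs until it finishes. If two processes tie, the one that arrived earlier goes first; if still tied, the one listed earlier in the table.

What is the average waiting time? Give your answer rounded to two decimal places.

Gantt: | J1 0-6 | J3 6-8 | J2 8-15 | J5 15-17 | J7 17-19 | J6 19-22 | J4 22-29 |
Completion: J1=6  J2=15  J3=8  J4=29  J5=17  J6=22  J7=19
Turnaround (C−A): J1=6  J2=14  J3=6  J4=19  J5=7  J6=10  J7=7
Waiting times: J1=0, J2=7, J3=4, J4=12, J5=5, J6=7, J7=5
Average waiting = (0+7+4+12+5+7+5) / 7 = 40/7 = 5.71

5.71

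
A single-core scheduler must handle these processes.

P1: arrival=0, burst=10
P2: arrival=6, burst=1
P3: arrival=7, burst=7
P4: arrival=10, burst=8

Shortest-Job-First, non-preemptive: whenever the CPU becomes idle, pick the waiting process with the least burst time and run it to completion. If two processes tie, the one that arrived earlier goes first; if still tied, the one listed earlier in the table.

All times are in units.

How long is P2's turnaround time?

5

Timeline: | P1 0-10 | P2 10-11 | P3 11-18 | P4 18-26 |
Completion: P1=10  P2=11  P3=18  P4=26
Turnaround (C−A): P1=10  P2=5  P3=11  P4=16
Turnaround(P2) = completion − arrival = 11 − 6 = 5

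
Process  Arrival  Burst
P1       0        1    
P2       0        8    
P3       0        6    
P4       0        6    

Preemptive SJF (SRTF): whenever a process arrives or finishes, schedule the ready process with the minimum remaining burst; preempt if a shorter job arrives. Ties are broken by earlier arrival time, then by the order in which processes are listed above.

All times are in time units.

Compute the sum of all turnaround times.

Schedule: | P1 0-1 | P3 1-7 | P4 7-13 | P2 13-21 |
Completion: P1=1  P2=21  P3=7  P4=13
Turnaround (C−A): P1=1  P2=21  P3=7  P4=13
Turnaround = completion − arrival: P1=1, P2=21, P3=7, P4=13
Total turnaround = 1 + 21 + 7 + 13 = 42

42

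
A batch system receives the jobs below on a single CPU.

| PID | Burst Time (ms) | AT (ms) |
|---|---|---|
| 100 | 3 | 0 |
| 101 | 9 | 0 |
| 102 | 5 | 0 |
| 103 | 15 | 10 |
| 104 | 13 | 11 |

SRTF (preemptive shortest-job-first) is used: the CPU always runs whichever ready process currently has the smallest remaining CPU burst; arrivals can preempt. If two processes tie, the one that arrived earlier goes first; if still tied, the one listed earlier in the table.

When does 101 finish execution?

17

Gantt: | 100 0-3 | 102 3-8 | 101 8-17 | 104 17-30 | 103 30-45 |
Completion: 100=3  101=17  102=8  103=45  104=30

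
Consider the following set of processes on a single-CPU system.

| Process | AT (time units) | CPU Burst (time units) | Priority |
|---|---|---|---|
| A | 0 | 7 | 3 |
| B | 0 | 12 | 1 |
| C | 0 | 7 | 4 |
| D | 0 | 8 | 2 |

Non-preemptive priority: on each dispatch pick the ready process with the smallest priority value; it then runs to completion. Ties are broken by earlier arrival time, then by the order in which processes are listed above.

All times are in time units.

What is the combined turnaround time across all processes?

93

Schedule: | B 0-12 | D 12-20 | A 20-27 | C 27-34 |
Completion: A=27  B=12  C=34  D=20
Turnaround (C−A): A=27  B=12  C=34  D=20
Turnaround = completion − arrival: A=27, B=12, C=34, D=20
Total turnaround = 27 + 12 + 34 + 20 = 93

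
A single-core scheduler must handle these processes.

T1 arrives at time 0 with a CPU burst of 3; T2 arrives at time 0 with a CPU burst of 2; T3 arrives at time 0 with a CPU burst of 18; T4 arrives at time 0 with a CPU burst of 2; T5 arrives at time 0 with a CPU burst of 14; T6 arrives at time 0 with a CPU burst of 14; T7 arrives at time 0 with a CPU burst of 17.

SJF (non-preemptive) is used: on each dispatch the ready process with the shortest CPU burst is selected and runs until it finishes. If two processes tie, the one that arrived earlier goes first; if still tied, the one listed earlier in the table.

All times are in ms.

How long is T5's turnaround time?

21

Schedule: | T2 0-2 | T4 2-4 | T1 4-7 | T5 7-21 | T6 21-35 | T7 35-52 | T3 52-70 |
Completion: T1=7  T2=2  T3=70  T4=4  T5=21  T6=35  T7=52
Turnaround(T5) = completion − arrival = 21 − 0 = 21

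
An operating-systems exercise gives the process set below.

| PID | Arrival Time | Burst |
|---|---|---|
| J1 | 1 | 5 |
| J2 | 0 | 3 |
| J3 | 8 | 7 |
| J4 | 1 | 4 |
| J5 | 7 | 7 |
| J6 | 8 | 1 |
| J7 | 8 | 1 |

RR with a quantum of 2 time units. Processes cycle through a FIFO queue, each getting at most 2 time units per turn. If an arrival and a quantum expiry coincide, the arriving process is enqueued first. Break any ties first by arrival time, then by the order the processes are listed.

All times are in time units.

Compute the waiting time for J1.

Gantt: | J2 0-2 | J1 2-4 | J4 4-6 | J2 6-7 | J1 7-9 | J4 9-11 | J5 11-13 | J3 13-15 | J6 15-16 | J7 16-17 | J1 17-18 | J5 18-20 | J3 20-22 | J5 22-24 | J3 24-26 | J5 26-27 | J3 27-28 |
Completion: J1=18  J2=7  J3=28  J4=11  J5=27  J6=16  J7=17
Turnaround (C−A): J1=17  J2=7  J3=20  J4=10  J5=20  J6=8  J7=9
Waiting(J1) = turnaround − burst = 17 − 5 = 12

12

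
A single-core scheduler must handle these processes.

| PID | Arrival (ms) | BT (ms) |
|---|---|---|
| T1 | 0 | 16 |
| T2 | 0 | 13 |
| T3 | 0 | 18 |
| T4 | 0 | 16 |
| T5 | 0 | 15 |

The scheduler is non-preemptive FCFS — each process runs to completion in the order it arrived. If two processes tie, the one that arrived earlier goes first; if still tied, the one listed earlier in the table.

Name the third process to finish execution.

T3

Gantt: | T1 0-16 | T2 16-29 | T3 29-47 | T4 47-63 | T5 63-78 |
Completion: T1=16  T2=29  T3=47  T4=63  T5=78
Turnaround (C−A): T1=16  T2=29  T3=47  T4=63  T5=78
Finish order: T1 → T2 → T3 → T4 → T5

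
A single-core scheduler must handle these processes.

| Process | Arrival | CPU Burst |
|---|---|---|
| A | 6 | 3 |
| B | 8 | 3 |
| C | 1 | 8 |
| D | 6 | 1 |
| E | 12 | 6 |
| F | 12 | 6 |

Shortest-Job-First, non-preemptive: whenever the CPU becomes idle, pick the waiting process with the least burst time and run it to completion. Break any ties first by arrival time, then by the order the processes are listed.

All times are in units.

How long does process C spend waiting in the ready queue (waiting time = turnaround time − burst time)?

Gantt: | idle 0-1 | C 1-9 | D 9-10 | A 10-13 | B 13-16 | E 16-22 | F 22-28 |
Completion: A=13  B=16  C=9  D=10  E=22  F=28
Waiting(C) = turnaround − burst = 8 − 8 = 0

0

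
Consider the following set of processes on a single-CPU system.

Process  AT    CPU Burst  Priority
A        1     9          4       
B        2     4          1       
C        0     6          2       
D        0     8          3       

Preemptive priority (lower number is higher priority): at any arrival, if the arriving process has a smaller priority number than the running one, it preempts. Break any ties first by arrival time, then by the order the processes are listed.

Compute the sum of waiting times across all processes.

Gantt: | C 0-2 | B 2-6 | C 6-10 | D 10-18 | A 18-27 |
Completion: A=27  B=6  C=10  D=18
Waiting = turnaround − burst: A=17, B=0, C=4, D=10
Total waiting = 17 + 0 + 4 + 10 = 31

31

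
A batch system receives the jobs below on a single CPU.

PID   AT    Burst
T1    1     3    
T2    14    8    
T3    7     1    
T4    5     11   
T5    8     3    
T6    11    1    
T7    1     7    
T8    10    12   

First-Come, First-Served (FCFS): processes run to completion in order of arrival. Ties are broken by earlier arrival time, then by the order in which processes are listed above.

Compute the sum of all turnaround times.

153

Schedule: | idle 0-1 | T1 1-4 | T7 4-11 | T4 11-22 | T3 22-23 | T5 23-26 | T8 26-38 | T6 38-39 | T2 39-47 |
Completion: T1=4  T2=47  T3=23  T4=22  T5=26  T6=39  T7=11  T8=38
Turnaround = completion − arrival: T1=3, T2=33, T3=16, T4=17, T5=18, T6=28, T7=10, T8=28
Total turnaround = 3 + 33 + 16 + 17 + 18 + 28 + 10 + 28 = 153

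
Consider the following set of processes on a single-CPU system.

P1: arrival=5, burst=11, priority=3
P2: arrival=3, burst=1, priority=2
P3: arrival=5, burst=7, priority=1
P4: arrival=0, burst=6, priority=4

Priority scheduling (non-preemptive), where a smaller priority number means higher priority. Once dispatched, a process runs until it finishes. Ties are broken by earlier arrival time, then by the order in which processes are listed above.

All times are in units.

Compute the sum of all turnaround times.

Timeline: | P4 0-6 | P3 6-13 | P2 13-14 | P1 14-25 |
Completion: P1=25  P2=14  P3=13  P4=6
Turnaround (C−A): P1=20  P2=11  P3=8  P4=6
Turnaround = completion − arrival: P1=20, P2=11, P3=8, P4=6
Total turnaround = 20 + 11 + 8 + 6 = 45

45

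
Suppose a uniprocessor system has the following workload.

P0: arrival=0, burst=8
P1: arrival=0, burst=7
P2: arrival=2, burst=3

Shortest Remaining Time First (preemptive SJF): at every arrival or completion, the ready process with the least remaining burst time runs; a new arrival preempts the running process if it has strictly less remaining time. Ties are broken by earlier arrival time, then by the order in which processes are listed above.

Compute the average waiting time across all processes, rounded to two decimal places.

Schedule: | P1 0-2 | P2 2-5 | P1 5-10 | P0 10-18 |
Completion: P0=18  P1=10  P2=5
Turnaround (C−A): P0=18  P1=10  P2=3
Waiting times: P0=10, P1=3, P2=0
Average waiting = (10+3+0) / 3 = 13/3 = 4.33

4.33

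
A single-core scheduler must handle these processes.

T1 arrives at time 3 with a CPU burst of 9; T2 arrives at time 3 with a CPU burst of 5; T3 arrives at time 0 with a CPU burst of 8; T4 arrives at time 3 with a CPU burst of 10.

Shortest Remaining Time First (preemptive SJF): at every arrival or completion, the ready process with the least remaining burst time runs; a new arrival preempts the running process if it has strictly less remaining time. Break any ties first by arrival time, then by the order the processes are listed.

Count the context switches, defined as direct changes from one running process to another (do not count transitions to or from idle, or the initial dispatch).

3

Timeline: | T3 0-8 | T2 8-13 | T1 13-22 | T4 22-32 |
Completion: T1=22  T2=13  T3=8  T4=32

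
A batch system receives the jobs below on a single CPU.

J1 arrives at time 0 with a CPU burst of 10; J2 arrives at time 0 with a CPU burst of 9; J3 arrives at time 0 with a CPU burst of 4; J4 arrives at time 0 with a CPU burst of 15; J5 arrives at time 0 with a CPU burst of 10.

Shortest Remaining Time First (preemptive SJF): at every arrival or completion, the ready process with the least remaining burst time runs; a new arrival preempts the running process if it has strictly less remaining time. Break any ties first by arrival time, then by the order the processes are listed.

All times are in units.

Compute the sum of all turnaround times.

121

Timeline: | J3 0-4 | J2 4-13 | J1 13-23 | J5 23-33 | J4 33-48 |
Completion: J1=23  J2=13  J3=4  J4=48  J5=33
Turnaround (C−A): J1=23  J2=13  J3=4  J4=48  J5=33
Turnaround = completion − arrival: J1=23, J2=13, J3=4, J4=48, J5=33
Total turnaround = 23 + 13 + 4 + 48 + 33 = 121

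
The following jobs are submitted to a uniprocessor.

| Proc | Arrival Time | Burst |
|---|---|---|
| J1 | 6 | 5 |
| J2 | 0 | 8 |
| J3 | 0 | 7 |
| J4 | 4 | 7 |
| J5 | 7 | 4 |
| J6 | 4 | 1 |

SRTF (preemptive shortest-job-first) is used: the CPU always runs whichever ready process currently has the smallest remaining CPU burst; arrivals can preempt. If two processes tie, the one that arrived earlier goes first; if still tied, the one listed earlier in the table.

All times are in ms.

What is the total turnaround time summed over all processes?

77

Gantt: | J3 0-4 | J6 4-5 | J3 5-8 | J5 8-12 | J1 12-17 | J4 17-24 | J2 24-32 |
Completion: J1=17  J2=32  J3=8  J4=24  J5=12  J6=5
Turnaround (C−A): J1=11  J2=32  J3=8  J4=20  J5=5  J6=1
Turnaround = completion − arrival: J1=11, J2=32, J3=8, J4=20, J5=5, J6=1
Total turnaround = 11 + 32 + 8 + 20 + 5 + 1 = 77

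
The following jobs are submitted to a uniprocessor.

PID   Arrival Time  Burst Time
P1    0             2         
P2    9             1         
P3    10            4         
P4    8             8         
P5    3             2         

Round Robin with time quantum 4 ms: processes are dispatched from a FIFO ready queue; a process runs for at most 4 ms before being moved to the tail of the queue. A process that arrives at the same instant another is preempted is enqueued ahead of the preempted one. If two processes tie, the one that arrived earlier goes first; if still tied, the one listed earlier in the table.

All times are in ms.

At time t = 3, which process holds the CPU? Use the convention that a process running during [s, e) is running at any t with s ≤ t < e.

Timeline: | P1 0-2 | idle 2-3 | P5 3-5 | idle 5-8 | P4 8-12 | P2 12-13 | P3 13-17 | P4 17-21 |
Completion: P1=2  P2=13  P3=17  P4=21  P5=5
Turnaround (C−A): P1=2  P2=4  P3=7  P4=13  P5=2

P5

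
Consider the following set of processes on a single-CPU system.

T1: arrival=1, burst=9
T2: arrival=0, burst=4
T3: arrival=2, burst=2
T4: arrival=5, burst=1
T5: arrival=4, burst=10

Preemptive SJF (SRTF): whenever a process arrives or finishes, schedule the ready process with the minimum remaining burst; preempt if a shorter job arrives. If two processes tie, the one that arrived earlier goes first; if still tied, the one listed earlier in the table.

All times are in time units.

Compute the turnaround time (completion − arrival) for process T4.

2

Gantt: | T2 0-4 | T3 4-6 | T4 6-7 | T1 7-16 | T5 16-26 |
Completion: T1=16  T2=4  T3=6  T4=7  T5=26
Turnaround (C−A): T1=15  T2=4  T3=4  T4=2  T5=22
Turnaround(T4) = completion − arrival = 7 − 5 = 2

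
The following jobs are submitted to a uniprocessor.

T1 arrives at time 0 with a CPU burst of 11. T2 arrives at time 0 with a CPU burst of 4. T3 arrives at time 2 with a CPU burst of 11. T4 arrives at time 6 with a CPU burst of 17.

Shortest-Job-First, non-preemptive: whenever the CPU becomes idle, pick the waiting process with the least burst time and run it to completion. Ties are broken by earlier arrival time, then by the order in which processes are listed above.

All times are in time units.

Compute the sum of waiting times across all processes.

37

Timeline: | T2 0-4 | T1 4-15 | T3 15-26 | T4 26-43 |
Completion: T1=15  T2=4  T3=26  T4=43
Waiting = turnaround − burst: T1=4, T2=0, T3=13, T4=20
Total waiting = 4 + 0 + 13 + 20 = 37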